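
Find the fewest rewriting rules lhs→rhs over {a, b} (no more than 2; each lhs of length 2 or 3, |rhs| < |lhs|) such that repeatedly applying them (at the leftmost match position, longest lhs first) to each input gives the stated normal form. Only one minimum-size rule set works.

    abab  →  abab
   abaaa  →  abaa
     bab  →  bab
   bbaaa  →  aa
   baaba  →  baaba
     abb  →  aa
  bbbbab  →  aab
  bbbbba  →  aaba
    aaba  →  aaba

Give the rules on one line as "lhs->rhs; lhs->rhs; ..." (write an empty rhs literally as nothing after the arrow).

aaa->aa; bb->a

  | abab
  | abaaa => abaa
  | bab
  | bbaaa => aaaa => aaa => aa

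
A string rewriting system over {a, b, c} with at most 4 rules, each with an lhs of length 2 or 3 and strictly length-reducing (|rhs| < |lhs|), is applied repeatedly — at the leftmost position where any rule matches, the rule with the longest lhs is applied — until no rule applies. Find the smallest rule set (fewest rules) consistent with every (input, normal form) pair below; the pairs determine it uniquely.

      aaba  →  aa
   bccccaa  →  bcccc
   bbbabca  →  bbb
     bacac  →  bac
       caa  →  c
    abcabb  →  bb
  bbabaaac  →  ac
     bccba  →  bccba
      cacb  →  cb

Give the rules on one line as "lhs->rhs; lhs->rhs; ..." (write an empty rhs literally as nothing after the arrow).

ab->; baa->a; ca->; caa->c

  | aaba => aa
  | bccccaa => bcccc
  | bbbabca => bbbca => bbb
  | bacac => bac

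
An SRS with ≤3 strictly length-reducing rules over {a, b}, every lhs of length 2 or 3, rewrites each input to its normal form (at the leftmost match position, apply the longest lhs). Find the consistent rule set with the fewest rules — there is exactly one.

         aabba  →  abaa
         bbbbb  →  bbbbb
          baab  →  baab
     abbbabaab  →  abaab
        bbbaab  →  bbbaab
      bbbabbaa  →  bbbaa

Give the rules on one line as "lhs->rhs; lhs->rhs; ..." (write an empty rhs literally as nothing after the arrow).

  | aabba => abaa
  | bbbbb
  | baab
  | abbbabaab => bababaab => abaab

abb->ba; bab->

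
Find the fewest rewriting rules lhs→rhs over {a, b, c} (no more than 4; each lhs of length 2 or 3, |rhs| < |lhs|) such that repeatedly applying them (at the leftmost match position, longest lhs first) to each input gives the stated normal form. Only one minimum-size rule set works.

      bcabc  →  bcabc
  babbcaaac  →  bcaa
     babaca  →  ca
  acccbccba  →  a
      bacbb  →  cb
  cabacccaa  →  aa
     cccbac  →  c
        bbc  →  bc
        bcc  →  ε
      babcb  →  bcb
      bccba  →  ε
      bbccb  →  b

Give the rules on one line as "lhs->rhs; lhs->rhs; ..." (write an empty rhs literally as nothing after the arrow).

  | bcabc
  | babbcaaac => bbcaaac => bcaaac => bcaa
  | babaca => baca => ca
  | acccbccba => ccbccba => abccba => ababa => aba => a

ac->; ba->; bb->b; cc->a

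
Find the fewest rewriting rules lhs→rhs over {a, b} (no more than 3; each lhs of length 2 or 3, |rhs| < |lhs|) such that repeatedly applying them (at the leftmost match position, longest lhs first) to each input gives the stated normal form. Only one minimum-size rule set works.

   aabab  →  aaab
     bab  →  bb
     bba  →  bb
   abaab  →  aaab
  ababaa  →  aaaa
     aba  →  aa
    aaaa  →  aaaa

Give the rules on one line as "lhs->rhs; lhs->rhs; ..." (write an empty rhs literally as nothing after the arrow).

aba->aa; ba->b

  | aabab => aaab
  | bab => bb
  | bba => bb
  | abaab => aaab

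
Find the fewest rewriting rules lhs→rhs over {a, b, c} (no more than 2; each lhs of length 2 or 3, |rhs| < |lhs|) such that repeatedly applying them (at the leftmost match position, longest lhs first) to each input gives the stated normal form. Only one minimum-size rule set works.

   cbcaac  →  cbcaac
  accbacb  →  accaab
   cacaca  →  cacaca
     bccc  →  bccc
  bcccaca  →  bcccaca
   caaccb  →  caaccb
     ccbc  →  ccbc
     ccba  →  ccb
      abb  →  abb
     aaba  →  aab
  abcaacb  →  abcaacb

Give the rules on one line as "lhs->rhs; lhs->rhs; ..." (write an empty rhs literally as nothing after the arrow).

  | cbcaac
  | accbacb => accaab
  | cacaca
  | bccc

ba->b; bac->aa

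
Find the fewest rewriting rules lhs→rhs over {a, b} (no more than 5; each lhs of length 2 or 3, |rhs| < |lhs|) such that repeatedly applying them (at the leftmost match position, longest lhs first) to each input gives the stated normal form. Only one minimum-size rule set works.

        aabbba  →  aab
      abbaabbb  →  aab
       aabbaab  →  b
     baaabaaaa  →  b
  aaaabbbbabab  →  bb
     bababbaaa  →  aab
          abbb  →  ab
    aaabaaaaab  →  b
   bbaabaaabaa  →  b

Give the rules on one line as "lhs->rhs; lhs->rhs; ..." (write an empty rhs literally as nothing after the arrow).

  | aabbba => aabba => aaba => aab
  | abbaabbb => abaabbb => ababbb => aabb => aab
  | aabbaab => aabaab => aabab => aaa => b
  | baaabaaaa => baabaaaa => babaaaa => aaaaa => baa => ba => b

aaa->b; abb->ab; ba->b; bab->a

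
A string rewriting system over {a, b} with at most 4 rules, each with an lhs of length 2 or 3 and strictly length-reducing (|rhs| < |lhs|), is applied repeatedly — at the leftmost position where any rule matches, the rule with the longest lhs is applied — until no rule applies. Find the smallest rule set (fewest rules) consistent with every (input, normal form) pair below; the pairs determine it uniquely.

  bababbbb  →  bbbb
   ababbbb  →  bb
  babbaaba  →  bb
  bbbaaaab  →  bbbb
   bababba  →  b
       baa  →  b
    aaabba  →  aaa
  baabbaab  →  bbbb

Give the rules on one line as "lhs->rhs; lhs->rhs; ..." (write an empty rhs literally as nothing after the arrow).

  | bababbbb => babbbb => bbbb
  | ababbbb => abbbb => bb
  | babbaaba => bbaaba => bbba => bb
  | bbbaaaab => bbbaab => bbbb

abb->; ba->; baa->b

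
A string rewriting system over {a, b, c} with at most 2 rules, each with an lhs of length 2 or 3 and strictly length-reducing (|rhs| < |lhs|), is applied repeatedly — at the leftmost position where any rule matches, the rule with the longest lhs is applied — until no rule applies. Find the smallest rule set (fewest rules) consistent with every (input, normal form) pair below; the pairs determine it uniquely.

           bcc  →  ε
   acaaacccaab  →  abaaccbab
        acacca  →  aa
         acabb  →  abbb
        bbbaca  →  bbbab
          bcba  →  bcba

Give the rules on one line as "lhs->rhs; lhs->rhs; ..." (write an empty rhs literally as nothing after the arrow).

  | bcc => ε
  | acaaacccaab => abaacccaab => abaaccbab
  | acacca => abcca => aa
  | acabb => abbb

bcc->; ca->b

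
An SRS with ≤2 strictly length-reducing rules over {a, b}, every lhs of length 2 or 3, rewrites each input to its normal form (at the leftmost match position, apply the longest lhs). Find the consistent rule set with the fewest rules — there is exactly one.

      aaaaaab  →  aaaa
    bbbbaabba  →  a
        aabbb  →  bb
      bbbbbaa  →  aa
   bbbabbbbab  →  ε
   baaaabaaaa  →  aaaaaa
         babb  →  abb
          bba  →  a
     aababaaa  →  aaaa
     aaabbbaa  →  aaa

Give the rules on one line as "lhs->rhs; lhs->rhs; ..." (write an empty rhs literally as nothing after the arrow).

aab->; ba->a

  | aaaaaab => aaaa
  | bbbbaabba => bbbaabba => bbaabba => baabba => aabba => ba => a
  | aabbb => bb
  | bbbbbaa => bbbbaa => bbbaa => bbaa => baa => aa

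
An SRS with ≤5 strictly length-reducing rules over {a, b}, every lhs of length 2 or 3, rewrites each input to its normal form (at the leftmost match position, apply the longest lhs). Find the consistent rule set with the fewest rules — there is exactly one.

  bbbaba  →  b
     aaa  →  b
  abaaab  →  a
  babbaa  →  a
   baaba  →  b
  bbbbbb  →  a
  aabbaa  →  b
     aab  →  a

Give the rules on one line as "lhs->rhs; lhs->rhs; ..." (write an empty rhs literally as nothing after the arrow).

  | bbbaba => ababa => aaba => bba => aa => b
  | aaa => aa => b
  | abaaab => aaaab => aaab => aab => bb => a
  | babbaa => babaa => baaa => baa => bb => a

aa->b; aaa->aa; ab->a; bb->a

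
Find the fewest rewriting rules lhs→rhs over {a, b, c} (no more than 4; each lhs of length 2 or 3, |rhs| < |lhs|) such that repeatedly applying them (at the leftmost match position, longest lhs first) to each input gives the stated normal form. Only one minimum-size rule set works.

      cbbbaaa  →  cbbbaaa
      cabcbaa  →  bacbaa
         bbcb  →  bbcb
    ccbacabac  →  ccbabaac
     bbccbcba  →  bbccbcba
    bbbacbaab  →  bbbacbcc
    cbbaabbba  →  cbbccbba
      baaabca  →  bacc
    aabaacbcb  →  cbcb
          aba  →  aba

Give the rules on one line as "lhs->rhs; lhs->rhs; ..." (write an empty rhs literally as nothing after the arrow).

  | cbbbaaa
  | cabcbaa => bacbaa
  | bbcb
  | ccbacabac => ccbabaac

aab->cc; ca->; cab->ba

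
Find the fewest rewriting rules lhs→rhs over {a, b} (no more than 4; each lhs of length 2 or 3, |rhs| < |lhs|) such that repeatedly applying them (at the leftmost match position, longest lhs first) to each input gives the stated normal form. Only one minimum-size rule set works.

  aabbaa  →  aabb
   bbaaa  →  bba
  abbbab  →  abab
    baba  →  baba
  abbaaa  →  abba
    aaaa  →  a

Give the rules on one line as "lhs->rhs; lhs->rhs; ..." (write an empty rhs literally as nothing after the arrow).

  | aabbaa => aabb
  | bbaaa => bba
  | abbbab => abab
  | baba

aaa->; baa->b; bbb->b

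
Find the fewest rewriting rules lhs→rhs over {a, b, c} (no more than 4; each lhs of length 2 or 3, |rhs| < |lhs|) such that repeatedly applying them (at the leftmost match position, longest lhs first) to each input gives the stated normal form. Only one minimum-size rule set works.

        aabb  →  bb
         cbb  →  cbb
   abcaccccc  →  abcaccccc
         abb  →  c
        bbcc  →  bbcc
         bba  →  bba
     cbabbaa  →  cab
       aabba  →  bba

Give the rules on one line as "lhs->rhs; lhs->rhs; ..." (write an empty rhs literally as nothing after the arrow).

  | aabb => bb
  | cbb
  | abcaccccc
  | abb => c

aa->; abb->c; bab->a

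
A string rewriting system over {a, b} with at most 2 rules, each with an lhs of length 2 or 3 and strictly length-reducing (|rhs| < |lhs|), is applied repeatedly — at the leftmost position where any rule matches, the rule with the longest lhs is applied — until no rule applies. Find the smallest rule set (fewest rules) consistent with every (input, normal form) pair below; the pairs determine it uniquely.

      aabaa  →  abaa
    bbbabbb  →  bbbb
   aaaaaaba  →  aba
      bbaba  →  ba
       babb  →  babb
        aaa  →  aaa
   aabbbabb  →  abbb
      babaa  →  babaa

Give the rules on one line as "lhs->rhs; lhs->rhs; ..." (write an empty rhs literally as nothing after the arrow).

  | aabaa => abaa
  | bbbabbb => bbbb
  | aaaaaaba => aaaaaba => aaaaba => aaaba => aaba => aba
  | bbaba => ba

aab->ab; bba->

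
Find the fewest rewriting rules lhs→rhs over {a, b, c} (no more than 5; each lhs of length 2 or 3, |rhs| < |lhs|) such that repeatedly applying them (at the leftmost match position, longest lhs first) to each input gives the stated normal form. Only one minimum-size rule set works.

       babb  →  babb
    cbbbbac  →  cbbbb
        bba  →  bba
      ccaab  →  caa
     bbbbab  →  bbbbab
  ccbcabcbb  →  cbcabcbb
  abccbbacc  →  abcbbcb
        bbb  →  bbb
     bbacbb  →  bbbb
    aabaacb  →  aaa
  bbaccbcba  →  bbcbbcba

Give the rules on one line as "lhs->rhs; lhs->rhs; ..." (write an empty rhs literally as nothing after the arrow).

  | babb
  | cbbbbac => cbbbb
  | bba
  | ccaab => caab => caa

aab->aa; ac->; acc->cb; cc->c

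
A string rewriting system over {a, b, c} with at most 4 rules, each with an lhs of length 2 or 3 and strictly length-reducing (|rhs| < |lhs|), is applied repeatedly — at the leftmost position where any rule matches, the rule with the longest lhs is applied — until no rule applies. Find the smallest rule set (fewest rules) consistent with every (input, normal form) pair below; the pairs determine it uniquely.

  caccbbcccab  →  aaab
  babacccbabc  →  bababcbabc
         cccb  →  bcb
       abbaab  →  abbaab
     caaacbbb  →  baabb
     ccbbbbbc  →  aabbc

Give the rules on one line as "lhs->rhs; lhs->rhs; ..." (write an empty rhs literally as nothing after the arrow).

bbb->ab; ca->b; cc->b

  | caccbbcccab => bccbbcccab => bbbbcccab => abbcccab => abbbcab => aabcab => aabbb => aaab
  | babacccbabc => bababcbabc
  | cccb => bcb
  | abbaab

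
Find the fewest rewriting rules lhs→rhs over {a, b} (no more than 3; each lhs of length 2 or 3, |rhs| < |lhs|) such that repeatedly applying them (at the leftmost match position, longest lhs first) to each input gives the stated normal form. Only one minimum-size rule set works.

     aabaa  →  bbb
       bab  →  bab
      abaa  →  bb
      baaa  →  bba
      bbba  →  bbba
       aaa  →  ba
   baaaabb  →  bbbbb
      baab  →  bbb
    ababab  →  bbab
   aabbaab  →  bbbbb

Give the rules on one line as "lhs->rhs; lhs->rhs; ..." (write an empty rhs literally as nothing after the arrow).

  | aabaa => bbaa => bbb
  | bab
  | abaa => baa => bb
  | baaa => bba

aa->b; aba->ba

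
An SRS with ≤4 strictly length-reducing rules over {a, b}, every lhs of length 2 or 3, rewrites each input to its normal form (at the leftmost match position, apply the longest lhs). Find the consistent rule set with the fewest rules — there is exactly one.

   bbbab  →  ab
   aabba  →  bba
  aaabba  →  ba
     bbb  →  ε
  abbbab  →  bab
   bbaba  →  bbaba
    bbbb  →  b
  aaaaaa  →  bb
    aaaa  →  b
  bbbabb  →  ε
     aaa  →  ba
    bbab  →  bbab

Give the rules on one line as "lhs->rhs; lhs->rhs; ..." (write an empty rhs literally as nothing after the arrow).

aa->; aaa->ba; abb->; bbb->

  | bbbab => ab
  | aabba => bba
  | aaabba => babba => ba
  | bbb => ε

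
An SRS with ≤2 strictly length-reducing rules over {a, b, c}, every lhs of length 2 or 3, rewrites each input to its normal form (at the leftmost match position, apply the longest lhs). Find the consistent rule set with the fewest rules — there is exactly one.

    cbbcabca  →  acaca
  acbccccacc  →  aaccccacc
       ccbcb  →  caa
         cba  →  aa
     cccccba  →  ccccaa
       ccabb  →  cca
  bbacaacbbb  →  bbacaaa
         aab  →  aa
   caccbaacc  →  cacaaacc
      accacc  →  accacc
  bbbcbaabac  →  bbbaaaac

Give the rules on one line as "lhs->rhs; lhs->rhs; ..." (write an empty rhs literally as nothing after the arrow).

  | cbbcabca => abcabca => acabca => acaca
  | acbccccacc => aaccccacc
  | ccbcb => cacb => caa
  | cba => aa

ab->a; cb->a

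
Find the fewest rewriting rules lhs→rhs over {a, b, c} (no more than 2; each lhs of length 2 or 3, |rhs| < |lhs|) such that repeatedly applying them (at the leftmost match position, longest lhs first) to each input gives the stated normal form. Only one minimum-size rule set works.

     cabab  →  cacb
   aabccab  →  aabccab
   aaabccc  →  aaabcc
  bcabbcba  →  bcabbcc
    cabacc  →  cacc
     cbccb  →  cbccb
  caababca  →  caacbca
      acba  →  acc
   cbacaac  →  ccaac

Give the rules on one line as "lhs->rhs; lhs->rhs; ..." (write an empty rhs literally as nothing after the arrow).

ba->c; ccc->cc

  | cabab => cacb
  | aabccab
  | aaabccc => aaabcc
  | bcabbcba => bcabbcc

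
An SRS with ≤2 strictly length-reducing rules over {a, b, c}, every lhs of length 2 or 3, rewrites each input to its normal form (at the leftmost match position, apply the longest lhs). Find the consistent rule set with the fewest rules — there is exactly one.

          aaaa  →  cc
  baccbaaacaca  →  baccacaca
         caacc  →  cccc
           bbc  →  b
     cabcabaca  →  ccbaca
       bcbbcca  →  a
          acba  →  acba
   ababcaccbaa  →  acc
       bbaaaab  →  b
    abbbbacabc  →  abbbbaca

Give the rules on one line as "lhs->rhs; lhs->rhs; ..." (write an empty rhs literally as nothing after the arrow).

  | aaaa => caa => cc
  | baccbaaacaca => baccbcacaca => baccacaca
  | caacc => cccc
  | bbc => b

aa->c; bc->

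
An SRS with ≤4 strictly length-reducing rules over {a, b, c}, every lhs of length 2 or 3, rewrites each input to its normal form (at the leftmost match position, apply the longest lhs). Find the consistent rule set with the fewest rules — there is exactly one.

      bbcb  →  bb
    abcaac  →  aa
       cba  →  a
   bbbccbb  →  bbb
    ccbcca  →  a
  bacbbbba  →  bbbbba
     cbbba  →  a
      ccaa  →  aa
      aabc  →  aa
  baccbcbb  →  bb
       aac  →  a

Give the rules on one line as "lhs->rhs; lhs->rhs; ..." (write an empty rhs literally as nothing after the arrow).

ac->; bc->; ca->a; cb->c

  | bbcb => bb
  | abcaac => aaac => aa
  | cba => ca => a
  | bbbccbb => bbcbb => bbb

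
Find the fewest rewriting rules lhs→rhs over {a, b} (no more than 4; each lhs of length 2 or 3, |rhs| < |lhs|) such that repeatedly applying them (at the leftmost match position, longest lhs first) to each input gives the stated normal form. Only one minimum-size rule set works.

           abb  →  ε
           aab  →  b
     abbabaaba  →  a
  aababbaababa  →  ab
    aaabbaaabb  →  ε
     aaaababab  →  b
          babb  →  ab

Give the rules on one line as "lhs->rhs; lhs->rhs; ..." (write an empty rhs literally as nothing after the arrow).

aa->; ba->b; bb->a

  | abb => aa => ε
  | aab => b
  | abbabaaba => aaabaaba => abaaba => ababa => abba => aaa => a
  | aababbaababa => babbaababa => bbbaababa => abaababa => abababa => abbaba => aaaba => aba => ab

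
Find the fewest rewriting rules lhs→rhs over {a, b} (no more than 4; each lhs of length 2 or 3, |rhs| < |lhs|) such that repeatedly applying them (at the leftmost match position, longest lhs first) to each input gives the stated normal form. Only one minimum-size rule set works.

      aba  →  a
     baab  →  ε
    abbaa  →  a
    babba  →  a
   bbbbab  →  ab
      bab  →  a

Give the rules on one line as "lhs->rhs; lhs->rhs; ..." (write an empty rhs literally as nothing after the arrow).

aa->; aba->a; bab->a; bb->

  | aba => a
  | baab => bb => ε
  | abbaa => aaa => a
  | babba => aba => a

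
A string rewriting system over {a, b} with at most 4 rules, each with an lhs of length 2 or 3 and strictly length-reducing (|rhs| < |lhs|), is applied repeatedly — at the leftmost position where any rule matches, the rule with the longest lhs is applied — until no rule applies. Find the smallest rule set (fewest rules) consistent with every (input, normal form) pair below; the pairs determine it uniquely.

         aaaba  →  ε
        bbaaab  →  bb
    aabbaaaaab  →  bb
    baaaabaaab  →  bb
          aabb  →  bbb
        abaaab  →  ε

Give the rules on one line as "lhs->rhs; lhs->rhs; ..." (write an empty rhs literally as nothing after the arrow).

  | aaaba => baba => bba => ε
  | bbaaab => aab => bb
  | aabbaaaaab => bbbaaaaab => baaaab => baaab => baab => bab => bb
  | baaaabaaab => baaabaaab => baabaaab => babaaab => bbaaab => aab => bb

aa->b; abb->; ba->b; bba->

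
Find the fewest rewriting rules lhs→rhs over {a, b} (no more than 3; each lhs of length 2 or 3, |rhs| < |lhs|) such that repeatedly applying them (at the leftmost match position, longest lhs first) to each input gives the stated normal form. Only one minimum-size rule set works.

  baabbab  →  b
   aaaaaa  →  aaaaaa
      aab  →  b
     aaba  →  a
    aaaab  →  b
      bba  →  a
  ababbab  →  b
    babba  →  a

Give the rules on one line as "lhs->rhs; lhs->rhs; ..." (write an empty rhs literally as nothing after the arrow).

  | baabbab => aabbab => abbab => bbab => bab => ab => b
  | aaaaaa
  | aab => ab => b
  | aaba => aba => ba => a

ab->b; ba->a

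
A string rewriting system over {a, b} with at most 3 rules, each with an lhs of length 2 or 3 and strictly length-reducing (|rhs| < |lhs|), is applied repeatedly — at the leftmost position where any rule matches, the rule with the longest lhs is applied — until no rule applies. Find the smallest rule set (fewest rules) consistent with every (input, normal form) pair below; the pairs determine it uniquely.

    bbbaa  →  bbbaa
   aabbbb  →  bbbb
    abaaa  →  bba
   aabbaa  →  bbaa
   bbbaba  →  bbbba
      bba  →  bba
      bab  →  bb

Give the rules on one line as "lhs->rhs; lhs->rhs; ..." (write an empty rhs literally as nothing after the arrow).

  | bbbaa
  | aabbbb => abbbb => bbbb
  | abaaa => baaa => bba
  | aabbaa => abbaa => bbaa

aaa->ba; ab->b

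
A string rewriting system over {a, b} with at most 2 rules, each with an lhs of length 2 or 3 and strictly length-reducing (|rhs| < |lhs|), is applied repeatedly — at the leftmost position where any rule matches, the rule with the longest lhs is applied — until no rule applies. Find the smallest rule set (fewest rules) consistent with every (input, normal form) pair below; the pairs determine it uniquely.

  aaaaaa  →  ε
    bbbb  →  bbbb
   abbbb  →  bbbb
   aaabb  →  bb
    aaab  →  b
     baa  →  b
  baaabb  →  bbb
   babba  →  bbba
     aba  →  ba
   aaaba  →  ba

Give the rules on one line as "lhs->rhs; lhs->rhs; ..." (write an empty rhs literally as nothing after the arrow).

aa->; ab->b

  | aaaaaa => aaaa => aa => ε
  | bbbb
  | abbbb => bbbb
  | aaabb => abb => bb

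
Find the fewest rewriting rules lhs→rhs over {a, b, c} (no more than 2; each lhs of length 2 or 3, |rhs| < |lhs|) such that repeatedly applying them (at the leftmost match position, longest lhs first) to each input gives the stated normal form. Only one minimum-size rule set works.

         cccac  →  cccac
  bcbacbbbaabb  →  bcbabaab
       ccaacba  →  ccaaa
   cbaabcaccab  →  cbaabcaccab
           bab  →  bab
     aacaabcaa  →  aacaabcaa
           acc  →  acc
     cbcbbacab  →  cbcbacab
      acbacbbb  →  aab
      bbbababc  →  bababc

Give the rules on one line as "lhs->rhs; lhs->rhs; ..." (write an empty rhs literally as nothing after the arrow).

  | cccac
  | bcbacbbbaabb => bcbabbaabb => bcbabaabb => bcbabaab
  | ccaacba => ccaaa
  | cbaabcaccab

acb->a; bb->b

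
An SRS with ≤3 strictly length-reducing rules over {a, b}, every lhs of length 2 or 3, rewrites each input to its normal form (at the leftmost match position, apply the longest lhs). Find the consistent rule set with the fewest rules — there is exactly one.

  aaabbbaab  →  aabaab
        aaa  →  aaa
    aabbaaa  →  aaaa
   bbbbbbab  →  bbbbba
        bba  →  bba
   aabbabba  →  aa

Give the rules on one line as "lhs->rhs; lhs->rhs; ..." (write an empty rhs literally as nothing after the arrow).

  | aaabbbaab => aabaab
  | aaa
  | aabbaaa => aaaa
  | bbbbbbab => bbbbba

abb->; bab->a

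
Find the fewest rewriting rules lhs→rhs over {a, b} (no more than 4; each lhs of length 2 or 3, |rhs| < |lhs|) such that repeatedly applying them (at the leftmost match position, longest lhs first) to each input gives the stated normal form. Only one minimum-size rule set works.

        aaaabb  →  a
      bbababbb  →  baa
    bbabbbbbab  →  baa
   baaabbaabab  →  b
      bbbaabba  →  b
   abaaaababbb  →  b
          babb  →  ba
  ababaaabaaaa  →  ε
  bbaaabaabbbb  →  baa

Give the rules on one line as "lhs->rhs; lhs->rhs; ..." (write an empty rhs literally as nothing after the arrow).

aaa->; ab->a; bb->b

  | aaaabb => abb => ab => a
  | bbababbb => bababbb => baabbb => baabb => baab => baa
  | bbabbbbbab => babbbbbab => babbbbab => babbbab => babbab => babab => baab => baa
  | baaabbaabab => bbbaabab => bbaabab => baabab => baaab => bb => b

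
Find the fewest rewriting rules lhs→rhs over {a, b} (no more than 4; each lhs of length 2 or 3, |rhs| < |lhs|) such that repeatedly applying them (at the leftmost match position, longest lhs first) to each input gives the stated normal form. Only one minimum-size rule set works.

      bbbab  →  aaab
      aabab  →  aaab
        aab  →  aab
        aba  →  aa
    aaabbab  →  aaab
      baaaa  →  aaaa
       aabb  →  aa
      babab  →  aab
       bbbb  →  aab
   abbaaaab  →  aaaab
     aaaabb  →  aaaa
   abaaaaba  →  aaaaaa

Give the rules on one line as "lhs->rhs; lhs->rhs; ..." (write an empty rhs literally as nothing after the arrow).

  | bbbab => aaab
  | aabab => aaab
  | aab
  | aba => aa

ba->a; bb->; bba->; bbb->aa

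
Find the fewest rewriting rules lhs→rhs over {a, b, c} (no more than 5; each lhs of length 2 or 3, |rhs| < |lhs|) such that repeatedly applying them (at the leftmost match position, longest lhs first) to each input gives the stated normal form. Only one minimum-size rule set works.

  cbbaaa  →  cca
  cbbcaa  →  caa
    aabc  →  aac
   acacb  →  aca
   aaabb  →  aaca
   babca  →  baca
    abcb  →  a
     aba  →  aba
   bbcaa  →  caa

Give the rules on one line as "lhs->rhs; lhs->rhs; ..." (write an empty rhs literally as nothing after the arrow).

abb->ca; baa->cc; bc->c; cb->

  | cbbaaa => baaa => cca
  | cbbcaa => bcaa => caa
  | aabc => aac
  | acacb => aca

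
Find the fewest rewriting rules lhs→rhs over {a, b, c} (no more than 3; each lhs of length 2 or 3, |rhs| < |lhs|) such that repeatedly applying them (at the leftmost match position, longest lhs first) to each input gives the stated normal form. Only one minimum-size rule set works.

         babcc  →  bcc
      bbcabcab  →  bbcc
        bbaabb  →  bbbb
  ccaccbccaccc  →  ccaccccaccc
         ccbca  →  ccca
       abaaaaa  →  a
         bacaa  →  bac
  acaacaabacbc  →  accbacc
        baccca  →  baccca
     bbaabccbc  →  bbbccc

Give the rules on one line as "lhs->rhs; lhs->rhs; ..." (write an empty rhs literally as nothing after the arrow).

aa->; ab->; cbc->cc

  | babcc => bcc
  | bbcabcab => bbccab => bbcc
  | bbaabb => bbbb
  | ccaccbccaccc => ccaccccaccc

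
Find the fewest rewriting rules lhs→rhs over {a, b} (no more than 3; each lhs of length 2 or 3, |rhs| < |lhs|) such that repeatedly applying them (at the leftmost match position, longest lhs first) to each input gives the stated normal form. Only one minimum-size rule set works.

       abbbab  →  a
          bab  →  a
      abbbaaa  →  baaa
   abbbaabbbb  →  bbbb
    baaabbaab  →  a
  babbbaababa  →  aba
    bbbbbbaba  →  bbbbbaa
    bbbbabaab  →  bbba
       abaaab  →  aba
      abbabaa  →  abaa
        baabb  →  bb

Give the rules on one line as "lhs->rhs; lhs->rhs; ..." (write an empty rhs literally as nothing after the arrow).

  | abbbab => bab => a
  | bab => a
  | abbbaaa => baaa
  | abbbaabbbb => baabbbb => bbbb

aab->; abb->; bab->a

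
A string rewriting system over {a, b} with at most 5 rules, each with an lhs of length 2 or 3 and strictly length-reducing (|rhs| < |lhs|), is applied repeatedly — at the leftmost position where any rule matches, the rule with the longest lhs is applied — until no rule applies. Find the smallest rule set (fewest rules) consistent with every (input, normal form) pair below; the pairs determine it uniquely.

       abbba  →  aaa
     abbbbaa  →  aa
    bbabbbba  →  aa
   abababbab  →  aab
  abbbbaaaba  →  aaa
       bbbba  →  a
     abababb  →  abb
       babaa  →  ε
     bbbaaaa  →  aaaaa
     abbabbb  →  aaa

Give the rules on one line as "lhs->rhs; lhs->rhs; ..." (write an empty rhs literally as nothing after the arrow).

ba->; baa->; bba->a; bbb->a

  | abbba => aaa
  | abbbbaa => aabaa => aa
  | bbabbbba => abbbba => aaba => aa
  | abababbab => ababbab => abbab => aab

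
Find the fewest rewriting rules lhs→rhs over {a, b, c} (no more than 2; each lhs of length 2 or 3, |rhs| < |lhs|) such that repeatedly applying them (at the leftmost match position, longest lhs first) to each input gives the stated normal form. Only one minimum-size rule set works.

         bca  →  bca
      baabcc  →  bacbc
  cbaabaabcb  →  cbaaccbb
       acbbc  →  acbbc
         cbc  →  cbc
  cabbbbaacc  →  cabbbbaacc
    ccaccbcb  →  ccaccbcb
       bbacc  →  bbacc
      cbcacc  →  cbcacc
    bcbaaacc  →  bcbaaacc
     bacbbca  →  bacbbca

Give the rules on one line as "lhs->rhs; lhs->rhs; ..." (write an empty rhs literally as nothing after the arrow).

  | bca
  | baabcc => bacbc
  | cbaabaabcb => cbaacabcb => cbaaccbb
  | acbbc

aba->ac; abc->cb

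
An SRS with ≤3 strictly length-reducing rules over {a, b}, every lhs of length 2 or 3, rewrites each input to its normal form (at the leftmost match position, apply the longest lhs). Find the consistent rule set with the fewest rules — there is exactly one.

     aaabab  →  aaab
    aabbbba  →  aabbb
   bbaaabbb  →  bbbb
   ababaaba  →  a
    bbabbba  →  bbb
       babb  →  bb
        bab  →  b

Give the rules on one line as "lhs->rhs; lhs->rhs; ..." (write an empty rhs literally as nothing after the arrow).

  | aaabab => aaab
  | aabbbba => aabbb
  | bbaaabbb => bbaabbb => bbabbb => bbbb
  | ababaaba => abaaba => ababa => aba => a

ba->; baa->ba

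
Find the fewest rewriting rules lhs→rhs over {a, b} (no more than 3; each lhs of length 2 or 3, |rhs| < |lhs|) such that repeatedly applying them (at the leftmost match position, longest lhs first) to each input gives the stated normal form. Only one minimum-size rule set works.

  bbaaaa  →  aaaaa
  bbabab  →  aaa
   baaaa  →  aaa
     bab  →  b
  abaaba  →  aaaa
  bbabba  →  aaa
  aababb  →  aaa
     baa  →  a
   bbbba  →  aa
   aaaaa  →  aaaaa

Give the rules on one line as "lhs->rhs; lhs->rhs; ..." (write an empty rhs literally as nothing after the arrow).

  | bbaaaa => aaaaa
  | bbabab => aabab => aaab => aaa
  | baaaa => aaa
  | bab => b

ab->a; ba->; bb->a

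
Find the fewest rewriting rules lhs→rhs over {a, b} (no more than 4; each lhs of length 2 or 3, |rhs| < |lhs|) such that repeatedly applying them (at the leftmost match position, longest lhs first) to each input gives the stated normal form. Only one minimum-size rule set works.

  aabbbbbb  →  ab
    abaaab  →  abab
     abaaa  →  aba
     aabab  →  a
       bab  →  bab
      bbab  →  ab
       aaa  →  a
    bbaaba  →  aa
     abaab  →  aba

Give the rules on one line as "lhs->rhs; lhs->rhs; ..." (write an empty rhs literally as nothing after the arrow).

aaa->a; aab->a; bb->

  | aabbbbbb => abbbbb => abbb => ab
  | abaaab => abab
  | abaaa => aba
  | aabab => aab => a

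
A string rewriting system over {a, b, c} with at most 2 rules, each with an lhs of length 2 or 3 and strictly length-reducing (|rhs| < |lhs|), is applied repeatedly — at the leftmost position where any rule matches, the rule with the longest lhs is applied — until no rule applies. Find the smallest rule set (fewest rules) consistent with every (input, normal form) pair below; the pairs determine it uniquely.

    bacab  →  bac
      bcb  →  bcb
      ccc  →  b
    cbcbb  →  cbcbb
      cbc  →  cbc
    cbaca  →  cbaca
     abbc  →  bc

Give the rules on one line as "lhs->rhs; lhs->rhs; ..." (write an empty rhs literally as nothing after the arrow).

  | bacab => bac
  | bcb
  | ccc => b
  | cbcbb

ab->; ccc->b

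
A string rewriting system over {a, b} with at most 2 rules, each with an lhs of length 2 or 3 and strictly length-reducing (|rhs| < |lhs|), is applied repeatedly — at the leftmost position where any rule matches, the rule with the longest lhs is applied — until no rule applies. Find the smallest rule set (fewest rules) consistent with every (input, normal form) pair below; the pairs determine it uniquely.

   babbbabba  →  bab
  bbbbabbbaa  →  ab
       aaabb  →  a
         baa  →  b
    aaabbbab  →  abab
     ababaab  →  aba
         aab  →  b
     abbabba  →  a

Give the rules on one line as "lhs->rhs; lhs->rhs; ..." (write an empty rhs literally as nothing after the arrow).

aa->; bb->

  | babbbabba => bababba => babaa => bab
  | bbbbabbbaa => bbabbbaa => abbbaa => abaa => ab
  | aaabb => abb => a
  | baa => b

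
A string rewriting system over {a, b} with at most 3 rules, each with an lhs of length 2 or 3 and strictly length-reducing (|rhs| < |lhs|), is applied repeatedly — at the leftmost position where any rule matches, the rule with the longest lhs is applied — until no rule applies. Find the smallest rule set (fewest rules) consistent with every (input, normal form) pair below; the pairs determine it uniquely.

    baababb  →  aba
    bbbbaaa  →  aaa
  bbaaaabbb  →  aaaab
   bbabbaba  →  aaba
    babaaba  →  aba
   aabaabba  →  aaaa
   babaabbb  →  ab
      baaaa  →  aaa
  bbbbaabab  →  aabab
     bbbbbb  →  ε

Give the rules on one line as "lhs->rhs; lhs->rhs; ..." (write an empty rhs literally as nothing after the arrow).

  | baababb => ababb => aba
  | bbbbaaa => bbaaa => aaa
  | bbaaaabbb => aaaabbb => aaaab
  | bbabbaba => abbaba => aaba

baa->a; bb->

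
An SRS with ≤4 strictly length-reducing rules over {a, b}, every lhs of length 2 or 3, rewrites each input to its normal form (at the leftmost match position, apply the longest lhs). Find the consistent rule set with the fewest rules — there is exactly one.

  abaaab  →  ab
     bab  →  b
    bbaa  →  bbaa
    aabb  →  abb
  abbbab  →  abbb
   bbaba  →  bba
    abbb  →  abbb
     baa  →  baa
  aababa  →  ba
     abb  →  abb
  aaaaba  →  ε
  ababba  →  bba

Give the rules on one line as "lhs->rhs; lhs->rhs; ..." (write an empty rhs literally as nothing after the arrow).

aab->ab; aba->; bab->b

  | abaaab => aab => ab
  | bab => b
  | bbaa
  | aabb => abb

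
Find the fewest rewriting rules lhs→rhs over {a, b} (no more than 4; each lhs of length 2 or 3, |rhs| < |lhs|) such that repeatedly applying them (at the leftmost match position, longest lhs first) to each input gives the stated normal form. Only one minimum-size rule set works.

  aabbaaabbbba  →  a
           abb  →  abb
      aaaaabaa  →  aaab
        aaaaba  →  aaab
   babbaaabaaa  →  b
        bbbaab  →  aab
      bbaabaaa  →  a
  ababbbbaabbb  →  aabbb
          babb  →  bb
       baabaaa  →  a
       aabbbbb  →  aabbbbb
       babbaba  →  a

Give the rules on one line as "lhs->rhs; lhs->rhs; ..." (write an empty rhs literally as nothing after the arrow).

aba->b; ba->a; bab->b

  | aabbaaabbbba => aabaaabbbba => abaabbbba => babbbba => bbbba => bbba => bba => ba => a
  | abb
  | aaaaabaa => aaaaba => aaab
  | aaaaba => aaab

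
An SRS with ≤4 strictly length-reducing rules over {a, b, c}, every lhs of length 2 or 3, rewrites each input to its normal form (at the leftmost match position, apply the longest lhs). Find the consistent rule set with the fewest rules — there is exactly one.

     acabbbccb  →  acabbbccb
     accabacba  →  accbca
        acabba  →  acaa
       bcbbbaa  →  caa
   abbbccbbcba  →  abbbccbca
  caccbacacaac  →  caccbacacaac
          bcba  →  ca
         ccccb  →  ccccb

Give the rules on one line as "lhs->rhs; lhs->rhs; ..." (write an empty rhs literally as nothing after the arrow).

  | acabbbccb
  | accabacba => accbbcba => accbca
  | acabba => acaa
  | bcbbbaa => cbbaa => caa

aba->bb; bba->a; bcb->c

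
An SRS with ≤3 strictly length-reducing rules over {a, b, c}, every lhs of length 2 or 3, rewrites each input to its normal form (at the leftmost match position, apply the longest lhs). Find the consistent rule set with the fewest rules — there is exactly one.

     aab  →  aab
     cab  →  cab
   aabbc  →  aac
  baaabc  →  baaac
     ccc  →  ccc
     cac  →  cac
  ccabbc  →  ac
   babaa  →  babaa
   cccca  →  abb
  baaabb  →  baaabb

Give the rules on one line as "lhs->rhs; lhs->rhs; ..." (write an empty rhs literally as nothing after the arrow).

  | aab
  | cab
  | aabbc => aabc => aac
  | baaabc => baaac

bc->c; cca->ab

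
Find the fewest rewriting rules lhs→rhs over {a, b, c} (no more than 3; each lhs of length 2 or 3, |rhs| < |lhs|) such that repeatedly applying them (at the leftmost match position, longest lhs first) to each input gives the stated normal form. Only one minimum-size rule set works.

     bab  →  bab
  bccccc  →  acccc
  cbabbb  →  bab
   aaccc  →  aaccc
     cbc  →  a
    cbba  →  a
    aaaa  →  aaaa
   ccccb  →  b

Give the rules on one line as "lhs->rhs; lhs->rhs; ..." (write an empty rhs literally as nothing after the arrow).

  | bab
  | bccccc => acccc
  | cbabbb => babbb => bab
  | aaccc

bb->; bc->a; cb->b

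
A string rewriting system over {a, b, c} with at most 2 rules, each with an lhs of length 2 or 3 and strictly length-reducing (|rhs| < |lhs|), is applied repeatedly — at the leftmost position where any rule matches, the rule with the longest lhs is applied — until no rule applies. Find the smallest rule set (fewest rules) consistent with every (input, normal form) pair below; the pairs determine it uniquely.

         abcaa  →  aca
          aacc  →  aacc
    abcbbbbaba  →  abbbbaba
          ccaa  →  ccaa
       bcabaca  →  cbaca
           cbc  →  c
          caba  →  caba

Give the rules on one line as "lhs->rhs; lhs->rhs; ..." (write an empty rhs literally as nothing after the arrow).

  | abcaa => aca
  | aacc
  | abcbbbbaba => abbbbaba
  | ccaa

bc->; bca->c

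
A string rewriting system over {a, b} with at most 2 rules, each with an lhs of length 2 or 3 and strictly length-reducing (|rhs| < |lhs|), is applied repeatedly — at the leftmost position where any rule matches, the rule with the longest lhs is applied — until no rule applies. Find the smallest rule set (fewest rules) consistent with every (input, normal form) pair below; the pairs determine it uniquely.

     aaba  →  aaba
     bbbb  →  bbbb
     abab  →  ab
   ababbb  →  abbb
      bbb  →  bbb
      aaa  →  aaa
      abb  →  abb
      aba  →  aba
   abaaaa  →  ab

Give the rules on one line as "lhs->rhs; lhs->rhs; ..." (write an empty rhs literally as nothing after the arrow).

  | aaba
  | bbbb
  | abab => ab
  | ababbb => abbb

baa->b; bab->b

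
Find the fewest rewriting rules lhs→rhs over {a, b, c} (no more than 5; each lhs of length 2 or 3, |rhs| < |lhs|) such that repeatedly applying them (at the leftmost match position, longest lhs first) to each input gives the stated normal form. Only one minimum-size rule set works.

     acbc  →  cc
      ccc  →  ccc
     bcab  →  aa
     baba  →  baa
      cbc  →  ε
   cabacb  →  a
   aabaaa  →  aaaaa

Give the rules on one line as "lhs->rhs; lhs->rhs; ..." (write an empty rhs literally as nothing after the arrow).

ab->a; acb->c; bc->a; ca->

  | acbc => cc
  | ccc
  | bcab => aab => aa
  | baba => baa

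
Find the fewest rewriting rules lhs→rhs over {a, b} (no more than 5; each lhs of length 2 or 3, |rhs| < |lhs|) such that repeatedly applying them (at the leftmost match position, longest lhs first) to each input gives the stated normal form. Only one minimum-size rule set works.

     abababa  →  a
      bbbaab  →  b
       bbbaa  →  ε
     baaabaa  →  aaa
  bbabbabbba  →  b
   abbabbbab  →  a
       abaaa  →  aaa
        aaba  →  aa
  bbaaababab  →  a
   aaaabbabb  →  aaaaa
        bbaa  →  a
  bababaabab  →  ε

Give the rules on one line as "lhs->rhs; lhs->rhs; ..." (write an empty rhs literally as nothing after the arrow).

ab->; abb->a; ba->; bba->

  | abababa => ababa => aba => a
  | bbbaab => bab => b
  | bbbaa => ba => ε
  | baaabaa => aabaa => aaa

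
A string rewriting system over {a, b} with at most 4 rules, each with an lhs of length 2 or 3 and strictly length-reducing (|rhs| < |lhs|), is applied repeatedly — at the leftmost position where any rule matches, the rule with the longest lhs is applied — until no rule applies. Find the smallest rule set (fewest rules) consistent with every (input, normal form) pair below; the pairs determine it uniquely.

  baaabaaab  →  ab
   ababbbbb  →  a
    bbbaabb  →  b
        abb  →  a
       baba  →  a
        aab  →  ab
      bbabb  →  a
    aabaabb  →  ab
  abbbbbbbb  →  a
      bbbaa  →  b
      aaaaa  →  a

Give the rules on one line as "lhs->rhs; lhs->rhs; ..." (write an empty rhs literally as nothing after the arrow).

  | baaabaaab => baabaaab => babaaab => bbaaab => aaab => aab => ab
  | ababbbbb => abbbbbb => abbbb => abb => a
  | bbbaabb => baabb => babb => bbb => b
  | abb => a

aa->a; ba->b; bb->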